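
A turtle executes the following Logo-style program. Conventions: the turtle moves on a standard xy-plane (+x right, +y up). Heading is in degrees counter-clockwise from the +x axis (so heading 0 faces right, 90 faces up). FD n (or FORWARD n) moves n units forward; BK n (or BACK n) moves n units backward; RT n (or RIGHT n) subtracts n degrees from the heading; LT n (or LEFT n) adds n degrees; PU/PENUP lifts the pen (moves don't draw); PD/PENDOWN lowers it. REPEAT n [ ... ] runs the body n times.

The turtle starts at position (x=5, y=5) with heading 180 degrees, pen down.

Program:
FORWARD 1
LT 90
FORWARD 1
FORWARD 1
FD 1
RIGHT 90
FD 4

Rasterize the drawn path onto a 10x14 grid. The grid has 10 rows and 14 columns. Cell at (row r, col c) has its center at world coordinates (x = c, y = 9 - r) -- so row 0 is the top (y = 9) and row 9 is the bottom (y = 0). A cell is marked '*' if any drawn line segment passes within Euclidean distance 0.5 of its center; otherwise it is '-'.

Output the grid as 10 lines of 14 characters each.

Answer: --------------
--------------
--------------
--------------
----**--------
----*---------
----*---------
*****---------
--------------
--------------

Derivation:
Segment 0: (5,5) -> (4,5)
Segment 1: (4,5) -> (4,4)
Segment 2: (4,4) -> (4,3)
Segment 3: (4,3) -> (4,2)
Segment 4: (4,2) -> (0,2)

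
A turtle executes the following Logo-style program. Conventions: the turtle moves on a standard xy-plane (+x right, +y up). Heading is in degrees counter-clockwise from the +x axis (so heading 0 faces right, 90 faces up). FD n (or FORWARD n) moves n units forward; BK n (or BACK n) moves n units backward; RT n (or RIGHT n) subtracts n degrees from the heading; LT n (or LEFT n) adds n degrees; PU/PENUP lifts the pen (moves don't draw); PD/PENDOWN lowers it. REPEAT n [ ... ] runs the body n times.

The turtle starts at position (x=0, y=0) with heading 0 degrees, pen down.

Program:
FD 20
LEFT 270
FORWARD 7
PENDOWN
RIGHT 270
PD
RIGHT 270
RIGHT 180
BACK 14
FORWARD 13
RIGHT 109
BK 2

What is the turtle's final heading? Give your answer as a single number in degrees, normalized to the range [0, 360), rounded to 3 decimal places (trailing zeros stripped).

Executing turtle program step by step:
Start: pos=(0,0), heading=0, pen down
FD 20: (0,0) -> (20,0) [heading=0, draw]
LT 270: heading 0 -> 270
FD 7: (20,0) -> (20,-7) [heading=270, draw]
PD: pen down
RT 270: heading 270 -> 0
PD: pen down
RT 270: heading 0 -> 90
RT 180: heading 90 -> 270
BK 14: (20,-7) -> (20,7) [heading=270, draw]
FD 13: (20,7) -> (20,-6) [heading=270, draw]
RT 109: heading 270 -> 161
BK 2: (20,-6) -> (21.891,-6.651) [heading=161, draw]
Final: pos=(21.891,-6.651), heading=161, 5 segment(s) drawn

Answer: 161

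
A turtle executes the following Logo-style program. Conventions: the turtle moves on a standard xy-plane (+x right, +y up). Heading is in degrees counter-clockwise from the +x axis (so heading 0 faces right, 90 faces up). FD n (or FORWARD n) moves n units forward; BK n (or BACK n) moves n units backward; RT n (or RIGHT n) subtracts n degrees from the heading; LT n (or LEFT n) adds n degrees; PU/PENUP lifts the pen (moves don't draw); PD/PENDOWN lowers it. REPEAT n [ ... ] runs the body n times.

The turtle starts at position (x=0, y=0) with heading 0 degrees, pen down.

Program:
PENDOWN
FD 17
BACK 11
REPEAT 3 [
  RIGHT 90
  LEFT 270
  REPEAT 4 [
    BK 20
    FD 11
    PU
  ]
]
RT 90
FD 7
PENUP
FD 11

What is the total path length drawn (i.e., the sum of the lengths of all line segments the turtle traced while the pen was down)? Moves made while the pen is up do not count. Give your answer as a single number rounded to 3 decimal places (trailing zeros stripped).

Executing turtle program step by step:
Start: pos=(0,0), heading=0, pen down
PD: pen down
FD 17: (0,0) -> (17,0) [heading=0, draw]
BK 11: (17,0) -> (6,0) [heading=0, draw]
REPEAT 3 [
  -- iteration 1/3 --
  RT 90: heading 0 -> 270
  LT 270: heading 270 -> 180
  REPEAT 4 [
    -- iteration 1/4 --
    BK 20: (6,0) -> (26,0) [heading=180, draw]
    FD 11: (26,0) -> (15,0) [heading=180, draw]
    PU: pen up
    -- iteration 2/4 --
    BK 20: (15,0) -> (35,0) [heading=180, move]
    FD 11: (35,0) -> (24,0) [heading=180, move]
    PU: pen up
    -- iteration 3/4 --
    BK 20: (24,0) -> (44,0) [heading=180, move]
    FD 11: (44,0) -> (33,0) [heading=180, move]
    PU: pen up
    -- iteration 4/4 --
    BK 20: (33,0) -> (53,0) [heading=180, move]
    FD 11: (53,0) -> (42,0) [heading=180, move]
    PU: pen up
  ]
  -- iteration 2/3 --
  RT 90: heading 180 -> 90
  LT 270: heading 90 -> 0
  REPEAT 4 [
    -- iteration 1/4 --
    BK 20: (42,0) -> (22,0) [heading=0, move]
    FD 11: (22,0) -> (33,0) [heading=0, move]
    PU: pen up
    -- iteration 2/4 --
    BK 20: (33,0) -> (13,0) [heading=0, move]
    FD 11: (13,0) -> (24,0) [heading=0, move]
    PU: pen up
    -- iteration 3/4 --
    BK 20: (24,0) -> (4,0) [heading=0, move]
    FD 11: (4,0) -> (15,0) [heading=0, move]
    PU: pen up
    -- iteration 4/4 --
    BK 20: (15,0) -> (-5,0) [heading=0, move]
    FD 11: (-5,0) -> (6,0) [heading=0, move]
    PU: pen up
  ]
  -- iteration 3/3 --
  RT 90: heading 0 -> 270
  LT 270: heading 270 -> 180
  REPEAT 4 [
    -- iteration 1/4 --
    BK 20: (6,0) -> (26,0) [heading=180, move]
    FD 11: (26,0) -> (15,0) [heading=180, move]
    PU: pen up
    -- iteration 2/4 --
    BK 20: (15,0) -> (35,0) [heading=180, move]
    FD 11: (35,0) -> (24,0) [heading=180, move]
    PU: pen up
    -- iteration 3/4 --
    BK 20: (24,0) -> (44,0) [heading=180, move]
    FD 11: (44,0) -> (33,0) [heading=180, move]
    PU: pen up
    -- iteration 4/4 --
    BK 20: (33,0) -> (53,0) [heading=180, move]
    FD 11: (53,0) -> (42,0) [heading=180, move]
    PU: pen up
  ]
]
RT 90: heading 180 -> 90
FD 7: (42,0) -> (42,7) [heading=90, move]
PU: pen up
FD 11: (42,7) -> (42,18) [heading=90, move]
Final: pos=(42,18), heading=90, 4 segment(s) drawn

Segment lengths:
  seg 1: (0,0) -> (17,0), length = 17
  seg 2: (17,0) -> (6,0), length = 11
  seg 3: (6,0) -> (26,0), length = 20
  seg 4: (26,0) -> (15,0), length = 11
Total = 59

Answer: 59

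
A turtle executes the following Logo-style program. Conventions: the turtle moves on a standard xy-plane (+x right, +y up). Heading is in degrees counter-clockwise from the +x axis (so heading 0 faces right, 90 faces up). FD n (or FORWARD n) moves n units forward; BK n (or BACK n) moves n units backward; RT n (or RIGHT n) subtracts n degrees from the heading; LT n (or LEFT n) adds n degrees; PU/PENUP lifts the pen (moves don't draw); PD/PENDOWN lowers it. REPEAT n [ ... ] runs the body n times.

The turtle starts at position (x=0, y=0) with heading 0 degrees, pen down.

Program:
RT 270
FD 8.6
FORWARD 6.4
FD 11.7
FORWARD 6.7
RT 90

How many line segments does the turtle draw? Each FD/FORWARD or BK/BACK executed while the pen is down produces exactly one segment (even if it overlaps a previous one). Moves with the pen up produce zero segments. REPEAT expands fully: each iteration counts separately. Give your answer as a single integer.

Executing turtle program step by step:
Start: pos=(0,0), heading=0, pen down
RT 270: heading 0 -> 90
FD 8.6: (0,0) -> (0,8.6) [heading=90, draw]
FD 6.4: (0,8.6) -> (0,15) [heading=90, draw]
FD 11.7: (0,15) -> (0,26.7) [heading=90, draw]
FD 6.7: (0,26.7) -> (0,33.4) [heading=90, draw]
RT 90: heading 90 -> 0
Final: pos=(0,33.4), heading=0, 4 segment(s) drawn
Segments drawn: 4

Answer: 4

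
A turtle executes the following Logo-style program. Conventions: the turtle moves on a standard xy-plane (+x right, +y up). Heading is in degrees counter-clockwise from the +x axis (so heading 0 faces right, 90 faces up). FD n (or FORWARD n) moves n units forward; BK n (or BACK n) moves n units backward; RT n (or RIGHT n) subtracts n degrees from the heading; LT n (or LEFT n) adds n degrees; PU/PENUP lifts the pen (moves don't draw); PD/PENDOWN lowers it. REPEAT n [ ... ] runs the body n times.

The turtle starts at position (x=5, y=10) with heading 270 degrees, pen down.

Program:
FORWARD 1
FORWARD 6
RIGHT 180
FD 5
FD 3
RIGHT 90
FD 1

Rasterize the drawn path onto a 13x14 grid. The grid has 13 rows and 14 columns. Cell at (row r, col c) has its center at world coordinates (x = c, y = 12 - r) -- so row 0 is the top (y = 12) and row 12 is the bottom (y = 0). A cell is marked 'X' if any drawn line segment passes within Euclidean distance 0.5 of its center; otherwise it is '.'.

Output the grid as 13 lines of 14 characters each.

Segment 0: (5,10) -> (5,9)
Segment 1: (5,9) -> (5,3)
Segment 2: (5,3) -> (5,8)
Segment 3: (5,8) -> (5,11)
Segment 4: (5,11) -> (6,11)

Answer: ..............
.....XX.......
.....X........
.....X........
.....X........
.....X........
.....X........
.....X........
.....X........
.....X........
..............
..............
..............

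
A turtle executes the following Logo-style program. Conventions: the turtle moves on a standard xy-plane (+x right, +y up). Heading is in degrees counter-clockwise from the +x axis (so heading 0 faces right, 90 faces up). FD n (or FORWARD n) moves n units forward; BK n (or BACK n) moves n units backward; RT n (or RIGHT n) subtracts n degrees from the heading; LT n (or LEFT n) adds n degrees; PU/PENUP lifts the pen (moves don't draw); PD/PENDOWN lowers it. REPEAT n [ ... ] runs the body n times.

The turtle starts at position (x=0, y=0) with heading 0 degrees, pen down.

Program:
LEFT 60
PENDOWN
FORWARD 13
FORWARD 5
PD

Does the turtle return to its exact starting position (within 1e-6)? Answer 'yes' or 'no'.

Answer: no

Derivation:
Executing turtle program step by step:
Start: pos=(0,0), heading=0, pen down
LT 60: heading 0 -> 60
PD: pen down
FD 13: (0,0) -> (6.5,11.258) [heading=60, draw]
FD 5: (6.5,11.258) -> (9,15.588) [heading=60, draw]
PD: pen down
Final: pos=(9,15.588), heading=60, 2 segment(s) drawn

Start position: (0, 0)
Final position: (9, 15.588)
Distance = 18; >= 1e-6 -> NOT closed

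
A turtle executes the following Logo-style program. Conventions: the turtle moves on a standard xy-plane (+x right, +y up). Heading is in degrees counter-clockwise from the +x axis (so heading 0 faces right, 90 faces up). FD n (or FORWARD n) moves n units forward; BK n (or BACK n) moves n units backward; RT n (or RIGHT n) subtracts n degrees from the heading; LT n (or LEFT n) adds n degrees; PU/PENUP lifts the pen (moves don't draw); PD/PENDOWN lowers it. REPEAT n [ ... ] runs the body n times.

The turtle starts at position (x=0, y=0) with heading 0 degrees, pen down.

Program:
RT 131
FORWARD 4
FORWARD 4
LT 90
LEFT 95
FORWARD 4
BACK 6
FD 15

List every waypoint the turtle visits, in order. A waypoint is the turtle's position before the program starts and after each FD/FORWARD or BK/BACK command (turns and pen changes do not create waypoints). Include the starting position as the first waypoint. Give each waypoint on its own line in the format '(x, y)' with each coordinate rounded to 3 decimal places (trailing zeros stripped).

Answer: (0, 0)
(-2.624, -3.019)
(-5.248, -6.038)
(-2.897, -2.802)
(-6.424, -7.656)
(2.393, 4.48)

Derivation:
Executing turtle program step by step:
Start: pos=(0,0), heading=0, pen down
RT 131: heading 0 -> 229
FD 4: (0,0) -> (-2.624,-3.019) [heading=229, draw]
FD 4: (-2.624,-3.019) -> (-5.248,-6.038) [heading=229, draw]
LT 90: heading 229 -> 319
LT 95: heading 319 -> 54
FD 4: (-5.248,-6.038) -> (-2.897,-2.802) [heading=54, draw]
BK 6: (-2.897,-2.802) -> (-6.424,-7.656) [heading=54, draw]
FD 15: (-6.424,-7.656) -> (2.393,4.48) [heading=54, draw]
Final: pos=(2.393,4.48), heading=54, 5 segment(s) drawn
Waypoints (6 total):
(0, 0)
(-2.624, -3.019)
(-5.248, -6.038)
(-2.897, -2.802)
(-6.424, -7.656)
(2.393, 4.48)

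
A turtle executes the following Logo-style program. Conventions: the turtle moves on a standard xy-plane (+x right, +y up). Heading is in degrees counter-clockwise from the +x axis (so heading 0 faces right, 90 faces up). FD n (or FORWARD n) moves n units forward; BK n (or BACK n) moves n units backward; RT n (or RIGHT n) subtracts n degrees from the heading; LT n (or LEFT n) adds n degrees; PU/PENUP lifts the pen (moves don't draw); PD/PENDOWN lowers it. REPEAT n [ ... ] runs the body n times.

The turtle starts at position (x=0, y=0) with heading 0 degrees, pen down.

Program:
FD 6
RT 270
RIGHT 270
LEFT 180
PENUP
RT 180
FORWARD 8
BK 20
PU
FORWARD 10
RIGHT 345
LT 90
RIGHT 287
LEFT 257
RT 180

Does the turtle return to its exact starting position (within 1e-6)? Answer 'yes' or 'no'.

Answer: no

Derivation:
Executing turtle program step by step:
Start: pos=(0,0), heading=0, pen down
FD 6: (0,0) -> (6,0) [heading=0, draw]
RT 270: heading 0 -> 90
RT 270: heading 90 -> 180
LT 180: heading 180 -> 0
PU: pen up
RT 180: heading 0 -> 180
FD 8: (6,0) -> (-2,0) [heading=180, move]
BK 20: (-2,0) -> (18,0) [heading=180, move]
PU: pen up
FD 10: (18,0) -> (8,0) [heading=180, move]
RT 345: heading 180 -> 195
LT 90: heading 195 -> 285
RT 287: heading 285 -> 358
LT 257: heading 358 -> 255
RT 180: heading 255 -> 75
Final: pos=(8,0), heading=75, 1 segment(s) drawn

Start position: (0, 0)
Final position: (8, 0)
Distance = 8; >= 1e-6 -> NOT closed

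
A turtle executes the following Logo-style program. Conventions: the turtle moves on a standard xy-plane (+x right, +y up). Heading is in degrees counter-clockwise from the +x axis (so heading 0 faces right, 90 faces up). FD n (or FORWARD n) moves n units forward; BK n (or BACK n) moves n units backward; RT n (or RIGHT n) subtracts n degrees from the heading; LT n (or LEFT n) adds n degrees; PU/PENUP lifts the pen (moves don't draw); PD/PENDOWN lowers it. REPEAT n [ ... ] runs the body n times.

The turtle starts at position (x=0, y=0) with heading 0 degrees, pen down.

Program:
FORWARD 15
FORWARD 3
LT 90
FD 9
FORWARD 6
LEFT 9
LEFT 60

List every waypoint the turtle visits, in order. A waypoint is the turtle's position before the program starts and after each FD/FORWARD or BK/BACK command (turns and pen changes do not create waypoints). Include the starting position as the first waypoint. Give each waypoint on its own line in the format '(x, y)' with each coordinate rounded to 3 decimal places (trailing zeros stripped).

Executing turtle program step by step:
Start: pos=(0,0), heading=0, pen down
FD 15: (0,0) -> (15,0) [heading=0, draw]
FD 3: (15,0) -> (18,0) [heading=0, draw]
LT 90: heading 0 -> 90
FD 9: (18,0) -> (18,9) [heading=90, draw]
FD 6: (18,9) -> (18,15) [heading=90, draw]
LT 9: heading 90 -> 99
LT 60: heading 99 -> 159
Final: pos=(18,15), heading=159, 4 segment(s) drawn
Waypoints (5 total):
(0, 0)
(15, 0)
(18, 0)
(18, 9)
(18, 15)

Answer: (0, 0)
(15, 0)
(18, 0)
(18, 9)
(18, 15)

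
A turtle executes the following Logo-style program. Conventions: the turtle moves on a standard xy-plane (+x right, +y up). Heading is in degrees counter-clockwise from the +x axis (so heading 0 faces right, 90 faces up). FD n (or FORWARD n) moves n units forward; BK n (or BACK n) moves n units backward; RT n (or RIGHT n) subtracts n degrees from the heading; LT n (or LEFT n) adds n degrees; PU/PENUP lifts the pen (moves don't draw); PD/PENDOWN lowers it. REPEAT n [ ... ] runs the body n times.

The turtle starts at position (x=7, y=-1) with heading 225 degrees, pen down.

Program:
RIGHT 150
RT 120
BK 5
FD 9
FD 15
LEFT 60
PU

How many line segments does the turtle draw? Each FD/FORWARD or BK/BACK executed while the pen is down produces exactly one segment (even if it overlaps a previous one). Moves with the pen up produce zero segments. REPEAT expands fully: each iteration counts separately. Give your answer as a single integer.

Answer: 3

Derivation:
Executing turtle program step by step:
Start: pos=(7,-1), heading=225, pen down
RT 150: heading 225 -> 75
RT 120: heading 75 -> 315
BK 5: (7,-1) -> (3.464,2.536) [heading=315, draw]
FD 9: (3.464,2.536) -> (9.828,-3.828) [heading=315, draw]
FD 15: (9.828,-3.828) -> (20.435,-14.435) [heading=315, draw]
LT 60: heading 315 -> 15
PU: pen up
Final: pos=(20.435,-14.435), heading=15, 3 segment(s) drawn
Segments drawn: 3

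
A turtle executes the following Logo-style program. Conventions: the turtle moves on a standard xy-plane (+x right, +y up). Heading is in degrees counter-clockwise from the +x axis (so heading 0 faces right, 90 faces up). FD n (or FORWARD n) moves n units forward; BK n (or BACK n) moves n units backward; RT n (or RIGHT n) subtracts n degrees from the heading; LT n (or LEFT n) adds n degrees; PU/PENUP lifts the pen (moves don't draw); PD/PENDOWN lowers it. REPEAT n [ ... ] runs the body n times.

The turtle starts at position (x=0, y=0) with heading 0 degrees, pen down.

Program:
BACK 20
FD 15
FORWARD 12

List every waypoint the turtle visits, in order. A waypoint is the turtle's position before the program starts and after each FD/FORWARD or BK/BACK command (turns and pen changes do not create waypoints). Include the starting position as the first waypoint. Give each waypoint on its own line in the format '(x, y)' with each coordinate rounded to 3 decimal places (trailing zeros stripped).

Answer: (0, 0)
(-20, 0)
(-5, 0)
(7, 0)

Derivation:
Executing turtle program step by step:
Start: pos=(0,0), heading=0, pen down
BK 20: (0,0) -> (-20,0) [heading=0, draw]
FD 15: (-20,0) -> (-5,0) [heading=0, draw]
FD 12: (-5,0) -> (7,0) [heading=0, draw]
Final: pos=(7,0), heading=0, 3 segment(s) drawn
Waypoints (4 total):
(0, 0)
(-20, 0)
(-5, 0)
(7, 0)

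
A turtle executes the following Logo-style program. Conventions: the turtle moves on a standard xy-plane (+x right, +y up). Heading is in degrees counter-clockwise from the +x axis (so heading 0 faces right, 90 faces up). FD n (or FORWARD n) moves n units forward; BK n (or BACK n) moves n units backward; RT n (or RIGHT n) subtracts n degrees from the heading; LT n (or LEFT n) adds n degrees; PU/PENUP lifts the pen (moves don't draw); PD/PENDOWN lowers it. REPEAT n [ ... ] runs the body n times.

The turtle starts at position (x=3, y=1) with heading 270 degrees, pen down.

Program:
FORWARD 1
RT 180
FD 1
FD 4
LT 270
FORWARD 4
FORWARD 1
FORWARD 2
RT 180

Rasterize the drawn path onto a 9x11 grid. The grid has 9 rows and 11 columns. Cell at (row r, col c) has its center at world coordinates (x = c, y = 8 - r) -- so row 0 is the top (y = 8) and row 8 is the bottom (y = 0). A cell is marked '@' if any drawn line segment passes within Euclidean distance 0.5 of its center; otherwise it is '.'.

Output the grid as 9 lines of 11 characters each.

Segment 0: (3,1) -> (3,0)
Segment 1: (3,0) -> (3,1)
Segment 2: (3,1) -> (3,5)
Segment 3: (3,5) -> (7,5)
Segment 4: (7,5) -> (8,5)
Segment 5: (8,5) -> (10,5)

Answer: ...........
...........
...........
...@@@@@@@@
...@.......
...@.......
...@.......
...@.......
...@.......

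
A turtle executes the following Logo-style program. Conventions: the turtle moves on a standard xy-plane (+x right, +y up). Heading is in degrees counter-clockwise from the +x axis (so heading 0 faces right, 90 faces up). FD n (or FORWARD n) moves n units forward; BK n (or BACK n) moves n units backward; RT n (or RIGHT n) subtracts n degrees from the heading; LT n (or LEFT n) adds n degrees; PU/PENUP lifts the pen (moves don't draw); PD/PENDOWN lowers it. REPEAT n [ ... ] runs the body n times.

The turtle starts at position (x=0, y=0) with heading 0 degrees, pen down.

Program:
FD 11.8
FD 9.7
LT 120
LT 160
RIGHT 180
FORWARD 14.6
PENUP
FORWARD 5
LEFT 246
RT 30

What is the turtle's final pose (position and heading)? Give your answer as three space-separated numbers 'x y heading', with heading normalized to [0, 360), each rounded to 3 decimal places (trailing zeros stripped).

Executing turtle program step by step:
Start: pos=(0,0), heading=0, pen down
FD 11.8: (0,0) -> (11.8,0) [heading=0, draw]
FD 9.7: (11.8,0) -> (21.5,0) [heading=0, draw]
LT 120: heading 0 -> 120
LT 160: heading 120 -> 280
RT 180: heading 280 -> 100
FD 14.6: (21.5,0) -> (18.965,14.378) [heading=100, draw]
PU: pen up
FD 5: (18.965,14.378) -> (18.096,19.302) [heading=100, move]
LT 246: heading 100 -> 346
RT 30: heading 346 -> 316
Final: pos=(18.096,19.302), heading=316, 3 segment(s) drawn

Answer: 18.096 19.302 316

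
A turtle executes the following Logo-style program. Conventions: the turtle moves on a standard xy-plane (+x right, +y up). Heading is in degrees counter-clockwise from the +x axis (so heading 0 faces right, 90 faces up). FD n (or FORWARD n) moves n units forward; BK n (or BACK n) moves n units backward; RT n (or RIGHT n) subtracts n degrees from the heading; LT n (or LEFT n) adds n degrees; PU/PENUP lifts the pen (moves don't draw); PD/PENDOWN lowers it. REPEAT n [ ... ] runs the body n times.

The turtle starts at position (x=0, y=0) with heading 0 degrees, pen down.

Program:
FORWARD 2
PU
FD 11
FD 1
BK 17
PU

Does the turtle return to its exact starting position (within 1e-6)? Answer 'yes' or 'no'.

Answer: no

Derivation:
Executing turtle program step by step:
Start: pos=(0,0), heading=0, pen down
FD 2: (0,0) -> (2,0) [heading=0, draw]
PU: pen up
FD 11: (2,0) -> (13,0) [heading=0, move]
FD 1: (13,0) -> (14,0) [heading=0, move]
BK 17: (14,0) -> (-3,0) [heading=0, move]
PU: pen up
Final: pos=(-3,0), heading=0, 1 segment(s) drawn

Start position: (0, 0)
Final position: (-3, 0)
Distance = 3; >= 1e-6 -> NOT closed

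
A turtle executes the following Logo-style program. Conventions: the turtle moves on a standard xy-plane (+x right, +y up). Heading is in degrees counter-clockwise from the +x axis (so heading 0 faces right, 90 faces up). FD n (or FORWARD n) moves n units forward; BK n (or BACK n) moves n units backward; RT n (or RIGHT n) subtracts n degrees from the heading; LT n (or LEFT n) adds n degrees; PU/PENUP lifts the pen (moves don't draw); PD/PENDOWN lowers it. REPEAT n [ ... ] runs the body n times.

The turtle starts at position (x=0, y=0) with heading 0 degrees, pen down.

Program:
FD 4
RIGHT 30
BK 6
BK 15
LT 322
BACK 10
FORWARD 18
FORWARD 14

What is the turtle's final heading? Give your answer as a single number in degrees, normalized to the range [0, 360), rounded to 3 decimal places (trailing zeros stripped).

Executing turtle program step by step:
Start: pos=(0,0), heading=0, pen down
FD 4: (0,0) -> (4,0) [heading=0, draw]
RT 30: heading 0 -> 330
BK 6: (4,0) -> (-1.196,3) [heading=330, draw]
BK 15: (-1.196,3) -> (-14.187,10.5) [heading=330, draw]
LT 322: heading 330 -> 292
BK 10: (-14.187,10.5) -> (-17.933,19.772) [heading=292, draw]
FD 18: (-17.933,19.772) -> (-11.19,3.083) [heading=292, draw]
FD 14: (-11.19,3.083) -> (-5.945,-9.898) [heading=292, draw]
Final: pos=(-5.945,-9.898), heading=292, 6 segment(s) drawn

Answer: 292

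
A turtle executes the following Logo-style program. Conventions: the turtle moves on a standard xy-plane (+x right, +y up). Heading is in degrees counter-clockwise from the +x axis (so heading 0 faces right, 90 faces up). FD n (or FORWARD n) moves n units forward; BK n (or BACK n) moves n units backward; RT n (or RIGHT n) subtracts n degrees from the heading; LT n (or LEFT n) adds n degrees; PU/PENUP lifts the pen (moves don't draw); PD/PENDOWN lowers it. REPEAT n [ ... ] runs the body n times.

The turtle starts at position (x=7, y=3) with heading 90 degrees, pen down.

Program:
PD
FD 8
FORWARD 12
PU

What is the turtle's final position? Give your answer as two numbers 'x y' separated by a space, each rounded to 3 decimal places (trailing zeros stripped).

Executing turtle program step by step:
Start: pos=(7,3), heading=90, pen down
PD: pen down
FD 8: (7,3) -> (7,11) [heading=90, draw]
FD 12: (7,11) -> (7,23) [heading=90, draw]
PU: pen up
Final: pos=(7,23), heading=90, 2 segment(s) drawn

Answer: 7 23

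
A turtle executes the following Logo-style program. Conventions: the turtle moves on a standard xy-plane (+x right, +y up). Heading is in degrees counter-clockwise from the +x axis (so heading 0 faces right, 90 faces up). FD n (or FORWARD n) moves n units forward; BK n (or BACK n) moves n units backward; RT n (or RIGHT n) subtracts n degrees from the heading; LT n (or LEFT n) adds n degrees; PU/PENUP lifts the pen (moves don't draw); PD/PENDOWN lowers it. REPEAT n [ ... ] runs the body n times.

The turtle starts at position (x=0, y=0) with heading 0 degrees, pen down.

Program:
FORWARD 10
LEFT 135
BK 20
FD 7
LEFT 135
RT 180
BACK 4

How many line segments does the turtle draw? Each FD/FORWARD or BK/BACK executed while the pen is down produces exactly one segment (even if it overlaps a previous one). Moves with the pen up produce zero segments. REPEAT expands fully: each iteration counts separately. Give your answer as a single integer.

Answer: 4

Derivation:
Executing turtle program step by step:
Start: pos=(0,0), heading=0, pen down
FD 10: (0,0) -> (10,0) [heading=0, draw]
LT 135: heading 0 -> 135
BK 20: (10,0) -> (24.142,-14.142) [heading=135, draw]
FD 7: (24.142,-14.142) -> (19.192,-9.192) [heading=135, draw]
LT 135: heading 135 -> 270
RT 180: heading 270 -> 90
BK 4: (19.192,-9.192) -> (19.192,-13.192) [heading=90, draw]
Final: pos=(19.192,-13.192), heading=90, 4 segment(s) drawn
Segments drawn: 4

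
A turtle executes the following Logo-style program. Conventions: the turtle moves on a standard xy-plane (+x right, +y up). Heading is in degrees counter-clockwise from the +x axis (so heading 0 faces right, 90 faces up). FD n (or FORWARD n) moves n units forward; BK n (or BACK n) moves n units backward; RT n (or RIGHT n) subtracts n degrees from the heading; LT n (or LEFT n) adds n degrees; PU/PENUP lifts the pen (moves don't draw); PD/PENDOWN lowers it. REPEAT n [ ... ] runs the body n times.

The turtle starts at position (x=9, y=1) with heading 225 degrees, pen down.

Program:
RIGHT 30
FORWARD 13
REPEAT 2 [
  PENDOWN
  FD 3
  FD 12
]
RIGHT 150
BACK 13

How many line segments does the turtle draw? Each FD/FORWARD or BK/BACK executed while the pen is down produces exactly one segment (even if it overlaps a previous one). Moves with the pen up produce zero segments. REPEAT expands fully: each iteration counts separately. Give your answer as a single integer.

Answer: 6

Derivation:
Executing turtle program step by step:
Start: pos=(9,1), heading=225, pen down
RT 30: heading 225 -> 195
FD 13: (9,1) -> (-3.557,-2.365) [heading=195, draw]
REPEAT 2 [
  -- iteration 1/2 --
  PD: pen down
  FD 3: (-3.557,-2.365) -> (-6.455,-3.141) [heading=195, draw]
  FD 12: (-6.455,-3.141) -> (-18.046,-6.247) [heading=195, draw]
  -- iteration 2/2 --
  PD: pen down
  FD 3: (-18.046,-6.247) -> (-20.944,-7.023) [heading=195, draw]
  FD 12: (-20.944,-7.023) -> (-32.535,-10.129) [heading=195, draw]
]
RT 150: heading 195 -> 45
BK 13: (-32.535,-10.129) -> (-41.727,-19.322) [heading=45, draw]
Final: pos=(-41.727,-19.322), heading=45, 6 segment(s) drawn
Segments drawn: 6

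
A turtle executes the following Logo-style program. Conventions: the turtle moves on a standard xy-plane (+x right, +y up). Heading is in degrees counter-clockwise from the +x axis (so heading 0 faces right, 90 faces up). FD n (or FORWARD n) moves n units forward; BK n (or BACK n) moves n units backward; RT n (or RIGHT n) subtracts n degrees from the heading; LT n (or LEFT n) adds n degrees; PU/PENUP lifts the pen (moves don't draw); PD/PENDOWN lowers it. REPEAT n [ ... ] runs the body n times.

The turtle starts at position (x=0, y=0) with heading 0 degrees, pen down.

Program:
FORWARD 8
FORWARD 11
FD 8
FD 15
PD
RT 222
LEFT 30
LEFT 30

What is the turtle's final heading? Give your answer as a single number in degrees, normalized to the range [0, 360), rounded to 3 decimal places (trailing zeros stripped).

Answer: 198

Derivation:
Executing turtle program step by step:
Start: pos=(0,0), heading=0, pen down
FD 8: (0,0) -> (8,0) [heading=0, draw]
FD 11: (8,0) -> (19,0) [heading=0, draw]
FD 8: (19,0) -> (27,0) [heading=0, draw]
FD 15: (27,0) -> (42,0) [heading=0, draw]
PD: pen down
RT 222: heading 0 -> 138
LT 30: heading 138 -> 168
LT 30: heading 168 -> 198
Final: pos=(42,0), heading=198, 4 segment(s) drawn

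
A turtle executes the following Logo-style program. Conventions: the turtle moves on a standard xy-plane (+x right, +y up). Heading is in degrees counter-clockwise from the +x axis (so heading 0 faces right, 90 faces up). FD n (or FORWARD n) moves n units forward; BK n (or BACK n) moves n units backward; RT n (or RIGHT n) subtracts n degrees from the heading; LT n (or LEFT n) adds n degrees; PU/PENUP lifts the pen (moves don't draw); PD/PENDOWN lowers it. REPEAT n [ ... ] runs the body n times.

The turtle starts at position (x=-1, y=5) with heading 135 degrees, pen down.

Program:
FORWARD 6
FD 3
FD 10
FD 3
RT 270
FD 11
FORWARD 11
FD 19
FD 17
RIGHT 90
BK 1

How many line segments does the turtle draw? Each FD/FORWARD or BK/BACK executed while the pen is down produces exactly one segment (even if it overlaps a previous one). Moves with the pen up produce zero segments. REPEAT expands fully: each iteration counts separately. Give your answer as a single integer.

Executing turtle program step by step:
Start: pos=(-1,5), heading=135, pen down
FD 6: (-1,5) -> (-5.243,9.243) [heading=135, draw]
FD 3: (-5.243,9.243) -> (-7.364,11.364) [heading=135, draw]
FD 10: (-7.364,11.364) -> (-14.435,18.435) [heading=135, draw]
FD 3: (-14.435,18.435) -> (-16.556,20.556) [heading=135, draw]
RT 270: heading 135 -> 225
FD 11: (-16.556,20.556) -> (-24.335,12.778) [heading=225, draw]
FD 11: (-24.335,12.778) -> (-32.113,5) [heading=225, draw]
FD 19: (-32.113,5) -> (-45.548,-8.435) [heading=225, draw]
FD 17: (-45.548,-8.435) -> (-57.569,-20.456) [heading=225, draw]
RT 90: heading 225 -> 135
BK 1: (-57.569,-20.456) -> (-56.861,-21.163) [heading=135, draw]
Final: pos=(-56.861,-21.163), heading=135, 9 segment(s) drawn
Segments drawn: 9

Answer: 9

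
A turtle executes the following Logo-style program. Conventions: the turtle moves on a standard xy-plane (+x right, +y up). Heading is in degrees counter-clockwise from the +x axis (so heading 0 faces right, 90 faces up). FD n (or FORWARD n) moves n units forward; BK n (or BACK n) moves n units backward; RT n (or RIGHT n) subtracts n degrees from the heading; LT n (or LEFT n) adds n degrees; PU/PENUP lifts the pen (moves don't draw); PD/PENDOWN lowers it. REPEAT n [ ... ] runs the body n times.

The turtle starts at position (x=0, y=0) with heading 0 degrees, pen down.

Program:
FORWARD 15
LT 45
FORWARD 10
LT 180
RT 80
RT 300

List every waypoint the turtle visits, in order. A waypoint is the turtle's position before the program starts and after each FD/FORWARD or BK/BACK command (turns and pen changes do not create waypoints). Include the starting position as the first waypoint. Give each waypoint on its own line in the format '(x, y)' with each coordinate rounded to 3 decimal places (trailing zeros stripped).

Answer: (0, 0)
(15, 0)
(22.071, 7.071)

Derivation:
Executing turtle program step by step:
Start: pos=(0,0), heading=0, pen down
FD 15: (0,0) -> (15,0) [heading=0, draw]
LT 45: heading 0 -> 45
FD 10: (15,0) -> (22.071,7.071) [heading=45, draw]
LT 180: heading 45 -> 225
RT 80: heading 225 -> 145
RT 300: heading 145 -> 205
Final: pos=(22.071,7.071), heading=205, 2 segment(s) drawn
Waypoints (3 total):
(0, 0)
(15, 0)
(22.071, 7.071)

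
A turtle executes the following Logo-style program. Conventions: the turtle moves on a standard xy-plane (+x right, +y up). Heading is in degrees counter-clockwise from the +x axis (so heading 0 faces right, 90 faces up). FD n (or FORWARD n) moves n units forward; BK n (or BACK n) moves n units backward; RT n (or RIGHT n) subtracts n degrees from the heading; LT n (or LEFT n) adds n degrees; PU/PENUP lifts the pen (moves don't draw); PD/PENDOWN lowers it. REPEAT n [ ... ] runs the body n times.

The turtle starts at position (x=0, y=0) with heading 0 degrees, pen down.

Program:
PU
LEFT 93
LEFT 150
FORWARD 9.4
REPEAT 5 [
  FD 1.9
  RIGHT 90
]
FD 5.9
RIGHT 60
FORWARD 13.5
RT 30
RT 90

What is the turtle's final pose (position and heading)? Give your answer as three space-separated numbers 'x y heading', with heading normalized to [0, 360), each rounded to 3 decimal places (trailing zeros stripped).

Answer: -11.094 6.092 333

Derivation:
Executing turtle program step by step:
Start: pos=(0,0), heading=0, pen down
PU: pen up
LT 93: heading 0 -> 93
LT 150: heading 93 -> 243
FD 9.4: (0,0) -> (-4.268,-8.375) [heading=243, move]
REPEAT 5 [
  -- iteration 1/5 --
  FD 1.9: (-4.268,-8.375) -> (-5.13,-10.068) [heading=243, move]
  RT 90: heading 243 -> 153
  -- iteration 2/5 --
  FD 1.9: (-5.13,-10.068) -> (-6.823,-9.206) [heading=153, move]
  RT 90: heading 153 -> 63
  -- iteration 3/5 --
  FD 1.9: (-6.823,-9.206) -> (-5.96,-7.513) [heading=63, move]
  RT 90: heading 63 -> 333
  -- iteration 4/5 --
  FD 1.9: (-5.96,-7.513) -> (-4.268,-8.375) [heading=333, move]
  RT 90: heading 333 -> 243
  -- iteration 5/5 --
  FD 1.9: (-4.268,-8.375) -> (-5.13,-10.068) [heading=243, move]
  RT 90: heading 243 -> 153
]
FD 5.9: (-5.13,-10.068) -> (-10.387,-7.39) [heading=153, move]
RT 60: heading 153 -> 93
FD 13.5: (-10.387,-7.39) -> (-11.094,6.092) [heading=93, move]
RT 30: heading 93 -> 63
RT 90: heading 63 -> 333
Final: pos=(-11.094,6.092), heading=333, 0 segment(s) drawn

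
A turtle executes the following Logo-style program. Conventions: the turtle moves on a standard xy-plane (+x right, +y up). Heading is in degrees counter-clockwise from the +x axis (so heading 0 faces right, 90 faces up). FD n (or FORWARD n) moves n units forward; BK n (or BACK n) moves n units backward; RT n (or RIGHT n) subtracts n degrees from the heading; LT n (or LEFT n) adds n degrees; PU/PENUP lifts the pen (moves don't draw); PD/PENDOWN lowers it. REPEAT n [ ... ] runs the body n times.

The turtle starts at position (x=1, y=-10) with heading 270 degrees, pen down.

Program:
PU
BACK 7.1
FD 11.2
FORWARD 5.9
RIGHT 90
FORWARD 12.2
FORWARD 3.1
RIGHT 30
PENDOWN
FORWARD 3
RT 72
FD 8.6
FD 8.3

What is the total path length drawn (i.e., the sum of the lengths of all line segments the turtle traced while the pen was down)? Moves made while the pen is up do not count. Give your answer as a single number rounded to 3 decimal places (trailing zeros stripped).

Answer: 19.9

Derivation:
Executing turtle program step by step:
Start: pos=(1,-10), heading=270, pen down
PU: pen up
BK 7.1: (1,-10) -> (1,-2.9) [heading=270, move]
FD 11.2: (1,-2.9) -> (1,-14.1) [heading=270, move]
FD 5.9: (1,-14.1) -> (1,-20) [heading=270, move]
RT 90: heading 270 -> 180
FD 12.2: (1,-20) -> (-11.2,-20) [heading=180, move]
FD 3.1: (-11.2,-20) -> (-14.3,-20) [heading=180, move]
RT 30: heading 180 -> 150
PD: pen down
FD 3: (-14.3,-20) -> (-16.898,-18.5) [heading=150, draw]
RT 72: heading 150 -> 78
FD 8.6: (-16.898,-18.5) -> (-15.11,-10.088) [heading=78, draw]
FD 8.3: (-15.11,-10.088) -> (-13.384,-1.969) [heading=78, draw]
Final: pos=(-13.384,-1.969), heading=78, 3 segment(s) drawn

Segment lengths:
  seg 1: (-14.3,-20) -> (-16.898,-18.5), length = 3
  seg 2: (-16.898,-18.5) -> (-15.11,-10.088), length = 8.6
  seg 3: (-15.11,-10.088) -> (-13.384,-1.969), length = 8.3
Total = 19.9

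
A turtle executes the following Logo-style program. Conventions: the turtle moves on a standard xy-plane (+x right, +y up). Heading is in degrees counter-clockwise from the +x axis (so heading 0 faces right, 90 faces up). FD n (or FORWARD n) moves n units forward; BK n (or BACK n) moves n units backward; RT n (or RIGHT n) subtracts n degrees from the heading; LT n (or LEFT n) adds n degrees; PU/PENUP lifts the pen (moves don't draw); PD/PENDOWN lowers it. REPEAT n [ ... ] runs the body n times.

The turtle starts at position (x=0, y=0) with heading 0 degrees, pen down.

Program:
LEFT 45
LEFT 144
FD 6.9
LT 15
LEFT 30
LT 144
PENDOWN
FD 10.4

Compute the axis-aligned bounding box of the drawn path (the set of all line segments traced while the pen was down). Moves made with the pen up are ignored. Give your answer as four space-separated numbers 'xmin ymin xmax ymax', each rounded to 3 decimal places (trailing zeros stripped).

Answer: -6.815 -1.079 3.076 2.134

Derivation:
Executing turtle program step by step:
Start: pos=(0,0), heading=0, pen down
LT 45: heading 0 -> 45
LT 144: heading 45 -> 189
FD 6.9: (0,0) -> (-6.815,-1.079) [heading=189, draw]
LT 15: heading 189 -> 204
LT 30: heading 204 -> 234
LT 144: heading 234 -> 18
PD: pen down
FD 10.4: (-6.815,-1.079) -> (3.076,2.134) [heading=18, draw]
Final: pos=(3.076,2.134), heading=18, 2 segment(s) drawn

Segment endpoints: x in {-6.815, 0, 3.076}, y in {-1.079, 0, 2.134}
xmin=-6.815, ymin=-1.079, xmax=3.076, ymax=2.134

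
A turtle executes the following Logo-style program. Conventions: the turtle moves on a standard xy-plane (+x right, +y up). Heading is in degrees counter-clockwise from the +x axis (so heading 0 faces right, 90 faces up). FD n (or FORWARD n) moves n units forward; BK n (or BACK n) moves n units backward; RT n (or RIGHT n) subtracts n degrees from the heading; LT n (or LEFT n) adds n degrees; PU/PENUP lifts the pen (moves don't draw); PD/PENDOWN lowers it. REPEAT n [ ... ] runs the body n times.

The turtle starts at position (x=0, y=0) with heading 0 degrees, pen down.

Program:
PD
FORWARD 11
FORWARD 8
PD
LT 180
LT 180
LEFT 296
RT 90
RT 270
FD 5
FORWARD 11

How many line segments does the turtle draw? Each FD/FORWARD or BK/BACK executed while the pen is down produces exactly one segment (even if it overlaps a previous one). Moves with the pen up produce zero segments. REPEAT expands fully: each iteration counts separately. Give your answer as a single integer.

Executing turtle program step by step:
Start: pos=(0,0), heading=0, pen down
PD: pen down
FD 11: (0,0) -> (11,0) [heading=0, draw]
FD 8: (11,0) -> (19,0) [heading=0, draw]
PD: pen down
LT 180: heading 0 -> 180
LT 180: heading 180 -> 0
LT 296: heading 0 -> 296
RT 90: heading 296 -> 206
RT 270: heading 206 -> 296
FD 5: (19,0) -> (21.192,-4.494) [heading=296, draw]
FD 11: (21.192,-4.494) -> (26.014,-14.381) [heading=296, draw]
Final: pos=(26.014,-14.381), heading=296, 4 segment(s) drawn
Segments drawn: 4

Answer: 4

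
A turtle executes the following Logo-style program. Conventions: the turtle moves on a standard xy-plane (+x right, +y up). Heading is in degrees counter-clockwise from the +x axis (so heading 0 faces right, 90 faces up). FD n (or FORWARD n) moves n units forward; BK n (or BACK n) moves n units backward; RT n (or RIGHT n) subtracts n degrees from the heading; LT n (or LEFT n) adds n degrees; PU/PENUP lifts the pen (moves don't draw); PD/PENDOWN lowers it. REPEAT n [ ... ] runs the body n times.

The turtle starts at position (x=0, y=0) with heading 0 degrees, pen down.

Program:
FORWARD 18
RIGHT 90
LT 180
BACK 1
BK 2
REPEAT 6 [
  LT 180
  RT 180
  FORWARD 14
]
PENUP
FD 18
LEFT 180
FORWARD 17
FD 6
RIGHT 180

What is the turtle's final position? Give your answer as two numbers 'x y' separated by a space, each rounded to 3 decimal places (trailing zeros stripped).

Answer: 18 76

Derivation:
Executing turtle program step by step:
Start: pos=(0,0), heading=0, pen down
FD 18: (0,0) -> (18,0) [heading=0, draw]
RT 90: heading 0 -> 270
LT 180: heading 270 -> 90
BK 1: (18,0) -> (18,-1) [heading=90, draw]
BK 2: (18,-1) -> (18,-3) [heading=90, draw]
REPEAT 6 [
  -- iteration 1/6 --
  LT 180: heading 90 -> 270
  RT 180: heading 270 -> 90
  FD 14: (18,-3) -> (18,11) [heading=90, draw]
  -- iteration 2/6 --
  LT 180: heading 90 -> 270
  RT 180: heading 270 -> 90
  FD 14: (18,11) -> (18,25) [heading=90, draw]
  -- iteration 3/6 --
  LT 180: heading 90 -> 270
  RT 180: heading 270 -> 90
  FD 14: (18,25) -> (18,39) [heading=90, draw]
  -- iteration 4/6 --
  LT 180: heading 90 -> 270
  RT 180: heading 270 -> 90
  FD 14: (18,39) -> (18,53) [heading=90, draw]
  -- iteration 5/6 --
  LT 180: heading 90 -> 270
  RT 180: heading 270 -> 90
  FD 14: (18,53) -> (18,67) [heading=90, draw]
  -- iteration 6/6 --
  LT 180: heading 90 -> 270
  RT 180: heading 270 -> 90
  FD 14: (18,67) -> (18,81) [heading=90, draw]
]
PU: pen up
FD 18: (18,81) -> (18,99) [heading=90, move]
LT 180: heading 90 -> 270
FD 17: (18,99) -> (18,82) [heading=270, move]
FD 6: (18,82) -> (18,76) [heading=270, move]
RT 180: heading 270 -> 90
Final: pos=(18,76), heading=90, 9 segment(s) drawn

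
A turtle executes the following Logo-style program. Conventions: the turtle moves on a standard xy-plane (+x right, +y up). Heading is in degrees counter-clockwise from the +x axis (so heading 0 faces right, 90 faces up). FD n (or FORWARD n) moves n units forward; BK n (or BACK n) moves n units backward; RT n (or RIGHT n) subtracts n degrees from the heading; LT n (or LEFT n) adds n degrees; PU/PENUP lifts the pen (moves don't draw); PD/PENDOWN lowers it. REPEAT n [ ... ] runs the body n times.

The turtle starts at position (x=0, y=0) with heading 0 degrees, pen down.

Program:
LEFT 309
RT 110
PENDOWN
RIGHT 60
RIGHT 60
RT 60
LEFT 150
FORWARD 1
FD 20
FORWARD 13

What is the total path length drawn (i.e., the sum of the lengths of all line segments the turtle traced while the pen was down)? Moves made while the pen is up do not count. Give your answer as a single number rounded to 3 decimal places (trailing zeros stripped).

Executing turtle program step by step:
Start: pos=(0,0), heading=0, pen down
LT 309: heading 0 -> 309
RT 110: heading 309 -> 199
PD: pen down
RT 60: heading 199 -> 139
RT 60: heading 139 -> 79
RT 60: heading 79 -> 19
LT 150: heading 19 -> 169
FD 1: (0,0) -> (-0.982,0.191) [heading=169, draw]
FD 20: (-0.982,0.191) -> (-20.614,4.007) [heading=169, draw]
FD 13: (-20.614,4.007) -> (-33.375,6.488) [heading=169, draw]
Final: pos=(-33.375,6.488), heading=169, 3 segment(s) drawn

Segment lengths:
  seg 1: (0,0) -> (-0.982,0.191), length = 1
  seg 2: (-0.982,0.191) -> (-20.614,4.007), length = 20
  seg 3: (-20.614,4.007) -> (-33.375,6.488), length = 13
Total = 34

Answer: 34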